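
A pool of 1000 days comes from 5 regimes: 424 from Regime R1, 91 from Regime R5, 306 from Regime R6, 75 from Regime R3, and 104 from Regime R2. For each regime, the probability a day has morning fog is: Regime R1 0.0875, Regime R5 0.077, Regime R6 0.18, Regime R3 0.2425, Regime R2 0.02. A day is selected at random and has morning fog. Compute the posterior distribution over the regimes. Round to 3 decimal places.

Regime R1 0.311, Regime R5 0.059, Regime R6 0.461, Regime R3 0.152, Regime R2 0.017

By Bayes' rule, posterior ∝ prior × likelihood:
  Regime R1: 0.424 × 0.0875 = 0.0371
  Regime R5: 0.091 × 0.077 = 0.007007
  Regime R6: 0.306 × 0.18 = 0.05508
  Regime R3: 0.075 × 0.2425 = 0.0181875
  Regime R2: 0.104 × 0.02 = 0.00208
Total = 0.1194545.
P(Regime R1 | fog) = 0.0371/0.1194545 ≈ 0.311
P(Regime R5 | fog) = 0.007007/0.1194545 ≈ 0.059
P(Regime R6 | fog) = 0.05508/0.1194545 ≈ 0.461
P(Regime R3 | fog) = 0.0181875/0.1194545 ≈ 0.152
P(Regime R2 | fog) = 0.00208/0.1194545 ≈ 0.017
(Check: 0.311+0.059+0.461+0.152+0.017 = 1.000.)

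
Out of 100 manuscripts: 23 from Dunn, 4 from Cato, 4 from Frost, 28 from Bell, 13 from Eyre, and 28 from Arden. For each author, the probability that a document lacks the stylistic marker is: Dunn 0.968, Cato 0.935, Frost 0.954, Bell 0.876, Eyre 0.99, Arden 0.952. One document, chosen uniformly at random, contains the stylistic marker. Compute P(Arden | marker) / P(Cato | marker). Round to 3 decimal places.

Taking complements, P(marker | each) = Dunn 0.032, Cato 0.065, Frost 0.046, Bell 0.124, Eyre 0.01, Arden 0.048.
Prior × likelihood for each hypothesis:
  Dunn: 0.23 × 0.032 = 0.00736
  Cato: 0.04 × 0.065 = 0.0026
  Frost: 0.04 × 0.046 = 0.00184
  Bell: 0.28 × 0.124 = 0.03472
  Eyre: 0.13 × 0.01 = 0.0013
  Arden: 0.28 × 0.048 = 0.01344
Sum = 0.06126.
The ratio is 0.01344 / 0.0026 (the normalizer cancels) = 5.169.

5.169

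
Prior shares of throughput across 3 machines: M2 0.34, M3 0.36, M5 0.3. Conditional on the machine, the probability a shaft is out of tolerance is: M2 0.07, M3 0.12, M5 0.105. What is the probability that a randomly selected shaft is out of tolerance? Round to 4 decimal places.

Compute prior × likelihood for every hypothesis:
  M2: 0.34 × 0.07 = 0.0238
  M3: 0.36 × 0.12 = 0.0432
  M5: 0.3 × 0.105 = 0.0315
P(oversize) = 0.0238 + 0.0432 + 0.0315 = 0.0985 → 0.0985.

0.0985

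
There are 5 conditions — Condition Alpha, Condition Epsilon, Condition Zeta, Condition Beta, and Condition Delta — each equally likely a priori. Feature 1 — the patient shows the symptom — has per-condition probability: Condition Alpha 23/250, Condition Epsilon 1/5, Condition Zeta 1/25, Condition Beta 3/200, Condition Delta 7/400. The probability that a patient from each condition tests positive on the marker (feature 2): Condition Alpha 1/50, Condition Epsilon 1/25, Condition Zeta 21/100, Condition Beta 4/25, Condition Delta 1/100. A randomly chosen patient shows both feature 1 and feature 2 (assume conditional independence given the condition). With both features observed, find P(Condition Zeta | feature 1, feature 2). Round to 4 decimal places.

With a uniform prior (1/5 each), posterior ∝ likelihood:
  Condition Alpha: 0.092 × 0.02 = 0.00184
  Condition Epsilon: 0.2 × 0.04 = 0.008
  Condition Zeta: 0.04 × 0.21 = 0.0084
  Condition Beta: 0.015 × 0.16 = 0.0024
  Condition Delta: 0.0175 × 0.01 = 0.000175
Total = 0.020815.
P(Condition Zeta | evidence) = 0.0084 / 0.020815 ≈ 0.4036.

0.4036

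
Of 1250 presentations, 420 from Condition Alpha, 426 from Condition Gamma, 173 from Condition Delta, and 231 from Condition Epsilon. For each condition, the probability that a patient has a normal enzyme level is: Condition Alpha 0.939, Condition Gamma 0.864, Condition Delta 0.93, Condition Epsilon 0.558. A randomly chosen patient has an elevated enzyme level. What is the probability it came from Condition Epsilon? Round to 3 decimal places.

Taking complements, P(elevated | each) = Condition Alpha 0.061, Condition Gamma 0.136, Condition Delta 0.07, Condition Epsilon 0.442.
By Bayes' rule, posterior ∝ prior × likelihood:
  Condition Alpha: 0.336 × 0.061 = 0.020496
  Condition Gamma: 0.3408 × 0.136 = 0.0463488
  Condition Delta: 0.1384 × 0.07 = 0.009688
  Condition Epsilon: 0.1848 × 0.442 = 0.0816816
Total = 0.1582144.
P(Condition Epsilon | evidence) = 0.0816816 / 0.1582144 ≈ 0.516.

0.516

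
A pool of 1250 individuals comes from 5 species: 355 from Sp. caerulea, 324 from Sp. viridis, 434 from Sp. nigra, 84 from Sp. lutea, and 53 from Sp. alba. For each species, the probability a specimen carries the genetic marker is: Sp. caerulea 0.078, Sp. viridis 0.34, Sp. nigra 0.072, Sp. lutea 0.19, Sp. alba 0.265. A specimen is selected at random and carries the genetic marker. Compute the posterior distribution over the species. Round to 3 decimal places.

Sp. caerulea 0.139, Sp. viridis 0.553, Sp. nigra 0.157, Sp. lutea 0.080, Sp. alba 0.071

By Bayes' rule, posterior ∝ prior × likelihood:
  Sp. caerulea: 0.284 × 0.078 = 0.022152
  Sp. viridis: 0.2592 × 0.34 = 0.088128
  Sp. nigra: 0.3472 × 0.072 = 0.0249984
  Sp. lutea: 0.0672 × 0.19 = 0.012768
  Sp. alba: 0.0424 × 0.265 = 0.011236
Total = 0.1592824.
P(Sp. caerulea | marker) = 0.022152/0.1592824 ≈ 0.139
P(Sp. viridis | marker) = 0.088128/0.1592824 ≈ 0.553
P(Sp. nigra | marker) = 0.0249984/0.1592824 ≈ 0.157
P(Sp. lutea | marker) = 0.012768/0.1592824 ≈ 0.080
P(Sp. alba | marker) = 0.011236/0.1592824 ≈ 0.071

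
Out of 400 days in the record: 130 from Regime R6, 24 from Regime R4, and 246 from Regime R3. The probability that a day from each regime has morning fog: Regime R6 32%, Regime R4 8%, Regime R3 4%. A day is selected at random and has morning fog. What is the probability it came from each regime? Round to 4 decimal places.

Unnormalized posteriors (prior × likelihood):
  Regime R6: 0.325 × 0.32 = 0.104
  Regime R4: 0.06 × 0.08 = 0.0048
  Regime R3: 0.615 × 0.04 = 0.0246
Sum = 0.1334.
P(Regime R6 | fog) = 0.104/0.1334 ≈ 0.7796
P(Regime R4 | fog) = 0.0048/0.1334 ≈ 0.0360
P(Regime R3 | fog) = 0.0246/0.1334 ≈ 0.1844

Regime R6 0.7796, Regime R4 0.0360, Regime R3 0.1844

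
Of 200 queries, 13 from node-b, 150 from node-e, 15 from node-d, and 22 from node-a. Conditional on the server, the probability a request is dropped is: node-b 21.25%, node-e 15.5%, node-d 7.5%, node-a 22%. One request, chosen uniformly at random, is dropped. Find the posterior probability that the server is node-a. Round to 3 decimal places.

By Bayes' rule, posterior ∝ prior × likelihood:
  node-b: 0.065 × 0.2125 = 0.0138125
  node-e: 0.75 × 0.155 = 0.11625
  node-d: 0.075 × 0.075 = 0.005625
  node-a: 0.11 × 0.22 = 0.0242
Sum = 0.1598875.
P(node-a | evidence) = 0.0242 / 0.1598875 ≈ 0.151.

0.151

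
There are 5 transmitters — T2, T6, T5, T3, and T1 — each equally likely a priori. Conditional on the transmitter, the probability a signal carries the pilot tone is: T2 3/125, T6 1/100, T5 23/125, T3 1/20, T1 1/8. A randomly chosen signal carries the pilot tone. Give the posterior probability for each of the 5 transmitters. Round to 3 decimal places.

T2 0.061, T6 0.025, T5 0.468, T3 0.127, T1 0.318

With a uniform prior (1/5 each), posterior ∝ likelihood:
  T2: 0.024
  T6: 0.01
  T5: 0.184
  T3: 0.05
  T1: 0.125
Normalizing constant = 0.393.
P(T2 | pilot) = 0.024/0.393 ≈ 0.061
P(T6 | pilot) = 0.01/0.393 ≈ 0.025
P(T5 | pilot) = 0.184/0.393 ≈ 0.468
P(T3 | pilot) = 0.05/0.393 ≈ 0.127
P(T1 | pilot) = 0.125/0.393 ≈ 0.318
(Check: 0.061+0.025+0.468+0.127+0.318 = 0.999.)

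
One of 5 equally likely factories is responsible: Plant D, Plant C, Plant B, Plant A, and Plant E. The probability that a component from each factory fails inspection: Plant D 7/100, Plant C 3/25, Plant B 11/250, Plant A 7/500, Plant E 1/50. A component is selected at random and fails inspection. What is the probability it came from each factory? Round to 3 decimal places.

Plant D 0.261, Plant C 0.448, Plant B 0.164, Plant A 0.052, Plant E 0.075

With a uniform prior (1/5 each), posterior ∝ likelihood:
  Plant D: 0.07
  Plant C: 0.12
  Plant B: 0.044
  Plant A: 0.014
  Plant E: 0.02
Total = 0.268.
P(Plant D | nonconforming) = 0.07/0.268 ≈ 0.261
P(Plant C | nonconforming) = 0.12/0.268 ≈ 0.448
P(Plant B | nonconforming) = 0.044/0.268 ≈ 0.164
P(Plant A | nonconforming) = 0.014/0.268 ≈ 0.052
P(Plant E | nonconforming) = 0.02/0.268 ≈ 0.075
(Check: 0.261+0.448+0.164+0.052+0.075 = 1.000.)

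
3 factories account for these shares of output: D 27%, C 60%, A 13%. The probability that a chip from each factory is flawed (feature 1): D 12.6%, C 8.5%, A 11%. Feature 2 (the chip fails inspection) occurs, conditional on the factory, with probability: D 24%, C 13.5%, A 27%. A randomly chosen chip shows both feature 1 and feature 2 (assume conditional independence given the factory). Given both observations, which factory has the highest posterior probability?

By Bayes' rule, posterior ∝ prior × likelihood:
  D: 0.27 × 0.126 × 0.24 = 0.0081648
  C: 0.6 × 0.085 × 0.135 = 0.006885
  A: 0.13 × 0.11 × 0.27 = 0.003861
Sum = 0.0189108.
Largest term belongs to D, so D is most probable.

D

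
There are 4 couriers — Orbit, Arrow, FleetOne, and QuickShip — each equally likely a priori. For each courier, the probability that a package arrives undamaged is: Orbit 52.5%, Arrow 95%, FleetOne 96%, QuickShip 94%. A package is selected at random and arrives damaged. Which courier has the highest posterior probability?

Orbit

Taking complements, P(damaged | each) = Orbit 0.475, Arrow 0.05, FleetOne 0.04, QuickShip 0.06.
Since the prior is uniform, the posterior is proportional to the likelihood:
  Orbit: 0.475
  Arrow: 0.05
  FleetOne: 0.04
  QuickShip: 0.06
Sum = 0.625.
Largest term belongs to Orbit, so Orbit is most probable.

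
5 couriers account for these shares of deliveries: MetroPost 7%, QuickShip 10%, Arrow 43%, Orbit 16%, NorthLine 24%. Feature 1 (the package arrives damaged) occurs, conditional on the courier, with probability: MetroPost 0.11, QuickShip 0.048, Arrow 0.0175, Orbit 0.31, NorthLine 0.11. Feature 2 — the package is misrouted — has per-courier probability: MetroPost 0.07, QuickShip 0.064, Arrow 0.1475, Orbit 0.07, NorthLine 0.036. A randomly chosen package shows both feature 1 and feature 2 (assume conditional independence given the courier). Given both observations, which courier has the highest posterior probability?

By Bayes' rule, posterior ∝ prior × likelihood:
  MetroPost: 0.07 × 0.11 × 0.07 = 0.000539
  QuickShip: 0.1 × 0.048 × 0.064 = 0.0003072
  Arrow: 0.43 × 0.0175 × 0.1475 = 0.0011099375
  Orbit: 0.16 × 0.31 × 0.07 = 0.003472
  NorthLine: 0.24 × 0.11 × 0.036 = 0.0009504
Sum = 0.0063785375.
Largest term belongs to Orbit, so Orbit is most probable.

Orbit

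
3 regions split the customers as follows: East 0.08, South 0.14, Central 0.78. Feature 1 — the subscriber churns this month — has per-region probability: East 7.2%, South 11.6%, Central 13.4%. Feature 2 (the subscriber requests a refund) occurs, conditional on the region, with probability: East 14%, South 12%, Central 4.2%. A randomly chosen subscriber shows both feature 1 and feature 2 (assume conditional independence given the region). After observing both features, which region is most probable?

Central

By Bayes' rule, posterior ∝ prior × likelihood:
  East: 0.08 × 0.072 × 0.14 = 0.0008064
  South: 0.14 × 0.116 × 0.12 = 0.0019488
  Central: 0.78 × 0.134 × 0.042 = 0.00438984
Total = 0.00714504.
Largest term belongs to Central, so Central is most probable.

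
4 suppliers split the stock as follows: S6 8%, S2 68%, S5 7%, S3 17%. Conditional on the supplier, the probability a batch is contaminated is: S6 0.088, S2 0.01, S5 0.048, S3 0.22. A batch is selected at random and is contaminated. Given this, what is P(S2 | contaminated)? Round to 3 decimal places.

0.125

Prior × likelihood for each hypothesis:
  S6: 0.08 × 0.088 = 0.00704
  S2: 0.68 × 0.01 = 0.0068
  S5: 0.07 × 0.048 = 0.00336
  S3: 0.17 × 0.22 = 0.0374
Sum = 0.0546.
P(S2 | evidence) = 0.0068 / 0.0546 ≈ 0.125.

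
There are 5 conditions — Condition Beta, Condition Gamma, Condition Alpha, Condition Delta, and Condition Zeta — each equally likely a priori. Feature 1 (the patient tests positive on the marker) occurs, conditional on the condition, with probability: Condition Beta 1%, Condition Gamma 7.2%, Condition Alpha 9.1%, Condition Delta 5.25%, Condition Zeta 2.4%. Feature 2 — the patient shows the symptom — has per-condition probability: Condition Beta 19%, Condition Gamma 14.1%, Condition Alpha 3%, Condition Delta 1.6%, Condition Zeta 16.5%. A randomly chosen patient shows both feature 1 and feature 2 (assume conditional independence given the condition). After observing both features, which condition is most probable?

Condition Gamma

With a uniform prior (1/5 each), posterior ∝ likelihood:
  Condition Beta: 0.01 × 0.19 = 0.0019
  Condition Gamma: 0.072 × 0.141 = 0.010152
  Condition Alpha: 0.091 × 0.03 = 0.00273
  Condition Delta: 0.0525 × 0.016 = 0.00084
  Condition Zeta: 0.024 × 0.165 = 0.00396
Total = 0.019582.
Largest term belongs to Condition Gamma, so Condition Gamma is most probable.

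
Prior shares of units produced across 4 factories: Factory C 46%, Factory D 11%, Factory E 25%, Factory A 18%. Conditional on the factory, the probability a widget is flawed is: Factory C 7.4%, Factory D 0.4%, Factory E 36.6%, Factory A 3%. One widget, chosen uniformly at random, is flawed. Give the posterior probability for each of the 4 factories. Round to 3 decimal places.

Unnormalized posteriors (prior × likelihood):
  Factory C: 0.46 × 0.074 = 0.03404
  Factory D: 0.11 × 0.004 = 0.00044
  Factory E: 0.25 × 0.366 = 0.0915
  Factory A: 0.18 × 0.03 = 0.0054
Total = 0.13138.
P(Factory C | flawed) = 0.03404/0.13138 ≈ 0.259
P(Factory D | flawed) = 0.00044/0.13138 ≈ 0.003
P(Factory E | flawed) = 0.0915/0.13138 ≈ 0.696
P(Factory A | flawed) = 0.0054/0.13138 ≈ 0.041

Factory C 0.259, Factory D 0.003, Factory E 0.696, Factory A 0.041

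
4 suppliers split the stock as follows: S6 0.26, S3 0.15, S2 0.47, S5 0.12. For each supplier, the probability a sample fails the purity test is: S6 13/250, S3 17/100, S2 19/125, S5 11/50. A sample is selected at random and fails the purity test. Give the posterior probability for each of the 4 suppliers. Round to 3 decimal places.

Prior × likelihood for each hypothesis:
  S6: 0.26 × 0.052 = 0.01352
  S3: 0.15 × 0.17 = 0.0255
  S2: 0.47 × 0.152 = 0.07144
  S5: 0.12 × 0.22 = 0.0264
Normalizing constant = 0.13686.
P(S6 | off-spec) = 0.01352/0.13686 ≈ 0.099
P(S3 | off-spec) = 0.0255/0.13686 ≈ 0.186
P(S2 | off-spec) = 0.07144/0.13686 ≈ 0.522
P(S5 | off-spec) = 0.0264/0.13686 ≈ 0.193

S6 0.099, S3 0.186, S2 0.522, S5 0.193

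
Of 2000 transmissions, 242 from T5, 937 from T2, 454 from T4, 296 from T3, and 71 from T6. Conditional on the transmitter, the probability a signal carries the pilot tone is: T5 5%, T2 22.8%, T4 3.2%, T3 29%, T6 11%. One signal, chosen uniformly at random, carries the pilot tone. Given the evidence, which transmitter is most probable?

Prior × likelihood for each hypothesis:
  T5: 0.121 × 0.05 = 0.00605
  T2: 0.4685 × 0.228 = 0.106818
  T4: 0.227 × 0.032 = 0.007264
  T3: 0.148 × 0.29 = 0.04292
  T6: 0.0355 × 0.11 = 0.003905
Normalizing constant = 0.166957.
Largest term belongs to T2, so T2 is most probable.

T2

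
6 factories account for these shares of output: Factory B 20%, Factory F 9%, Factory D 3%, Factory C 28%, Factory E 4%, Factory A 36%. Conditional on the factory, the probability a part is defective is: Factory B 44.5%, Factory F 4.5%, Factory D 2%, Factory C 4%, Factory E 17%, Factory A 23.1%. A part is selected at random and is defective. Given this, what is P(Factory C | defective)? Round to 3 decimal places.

Unnormalized posteriors (prior × likelihood):
  Factory B: 0.2 × 0.445 = 0.089
  Factory F: 0.09 × 0.045 = 0.00405
  Factory D: 0.03 × 0.02 = 0.0006
  Factory C: 0.28 × 0.04 = 0.0112
  Factory E: 0.04 × 0.17 = 0.0068
  Factory A: 0.36 × 0.231 = 0.08316
Normalizing constant = 0.19481.
P(Factory C | evidence) = 0.0112 / 0.19481 ≈ 0.057.

0.057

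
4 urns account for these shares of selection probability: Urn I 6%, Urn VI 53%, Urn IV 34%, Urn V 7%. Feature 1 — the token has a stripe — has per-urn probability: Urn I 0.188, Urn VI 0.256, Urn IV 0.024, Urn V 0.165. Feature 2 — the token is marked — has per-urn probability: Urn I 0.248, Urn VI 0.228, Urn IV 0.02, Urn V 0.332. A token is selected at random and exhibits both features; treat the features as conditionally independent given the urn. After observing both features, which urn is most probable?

By Bayes' rule, posterior ∝ prior × likelihood:
  Urn I: 0.06 × 0.188 × 0.248 = 0.00279744
  Urn VI: 0.53 × 0.256 × 0.228 = 0.03093504
  Urn IV: 0.34 × 0.024 × 0.02 = 0.0001632
  Urn V: 0.07 × 0.165 × 0.332 = 0.0038346
Normalizing constant = 0.03773028.
Largest term belongs to Urn VI, so Urn VI is most probable.

Urn VI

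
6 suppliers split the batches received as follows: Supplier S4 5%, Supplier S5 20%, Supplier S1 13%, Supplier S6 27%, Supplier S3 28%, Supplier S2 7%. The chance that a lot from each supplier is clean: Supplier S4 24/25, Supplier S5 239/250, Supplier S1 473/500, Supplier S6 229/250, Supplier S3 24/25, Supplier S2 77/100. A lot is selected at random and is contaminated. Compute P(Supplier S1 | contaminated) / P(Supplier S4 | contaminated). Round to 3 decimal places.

3.510

Taking complements, P(contaminated | each) = Supplier S4 0.04, Supplier S5 0.044, Supplier S1 0.054, Supplier S6 0.084, Supplier S3 0.04, Supplier S2 0.23.
Prior × likelihood for each hypothesis:
  Supplier S4: 0.05 × 0.04 = 0.002
  Supplier S5: 0.2 × 0.044 = 0.0088
  Supplier S1: 0.13 × 0.054 = 0.00702
  Supplier S6: 0.27 × 0.084 = 0.02268
  Supplier S3: 0.28 × 0.04 = 0.0112
  Supplier S2: 0.07 × 0.23 = 0.0161
Normalizing constant = 0.0678.
The ratio is 0.00702 / 0.002 (the normalizer cancels) = 3.510.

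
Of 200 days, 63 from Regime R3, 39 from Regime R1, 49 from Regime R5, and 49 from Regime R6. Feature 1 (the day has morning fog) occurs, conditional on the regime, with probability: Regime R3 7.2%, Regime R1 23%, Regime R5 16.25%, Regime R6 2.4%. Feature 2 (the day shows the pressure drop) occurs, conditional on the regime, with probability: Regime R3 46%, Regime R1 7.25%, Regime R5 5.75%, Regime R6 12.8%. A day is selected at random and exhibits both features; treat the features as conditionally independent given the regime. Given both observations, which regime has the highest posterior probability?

Prior × likelihood for each hypothesis:
  Regime R3: 0.315 × 0.072 × 0.46 = 0.0104328
  Regime R1: 0.195 × 0.23 × 0.0725 = 0.003251625
  Regime R5: 0.245 × 0.1625 × 0.0575 = 0.00228921875
  Regime R6: 0.245 × 0.024 × 0.128 = 0.00075264
Total = 0.01672628375.
Largest term belongs to Regime R3, so Regime R3 is most probable.

Regime R3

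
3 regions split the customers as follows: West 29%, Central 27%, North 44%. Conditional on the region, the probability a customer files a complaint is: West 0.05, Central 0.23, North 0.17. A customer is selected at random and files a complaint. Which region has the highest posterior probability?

North

By Bayes' rule, posterior ∝ prior × likelihood:
  West: 0.29 × 0.05 = 0.0145
  Central: 0.27 × 0.23 = 0.0621
  North: 0.44 × 0.17 = 0.0748
Sum = 0.1514.
Largest term belongs to North, so North is most probable.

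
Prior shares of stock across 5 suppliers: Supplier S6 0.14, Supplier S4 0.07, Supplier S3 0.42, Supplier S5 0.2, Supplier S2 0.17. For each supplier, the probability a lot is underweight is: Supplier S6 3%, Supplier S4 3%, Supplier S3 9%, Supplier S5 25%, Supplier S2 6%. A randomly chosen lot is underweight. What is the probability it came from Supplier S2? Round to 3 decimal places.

0.098

Unnormalized posteriors (prior × likelihood):
  Supplier S6: 0.14 × 0.03 = 0.0042
  Supplier S4: 0.07 × 0.03 = 0.0021
  Supplier S3: 0.42 × 0.09 = 0.0378
  Supplier S5: 0.2 × 0.25 = 0.05
  Supplier S2: 0.17 × 0.06 = 0.0102
Sum = 0.1043.
P(Supplier S2 | evidence) = 0.0102 / 0.1043 ≈ 0.098.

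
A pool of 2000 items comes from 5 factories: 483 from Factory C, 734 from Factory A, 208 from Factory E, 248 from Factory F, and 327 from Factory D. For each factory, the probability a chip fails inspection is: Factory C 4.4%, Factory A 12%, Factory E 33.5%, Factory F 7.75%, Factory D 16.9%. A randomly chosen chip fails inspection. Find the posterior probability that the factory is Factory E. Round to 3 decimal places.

Compute prior × likelihood for every hypothesis:
  Factory C: 0.2415 × 0.044 = 0.010626
  Factory A: 0.367 × 0.12 = 0.04404
  Factory E: 0.104 × 0.335 = 0.03484
  Factory F: 0.124 × 0.0775 = 0.00961
  Factory D: 0.1635 × 0.169 = 0.0276315
Sum = 0.1267475.
P(Factory E | evidence) = 0.03484 / 0.1267475 ≈ 0.275.

0.275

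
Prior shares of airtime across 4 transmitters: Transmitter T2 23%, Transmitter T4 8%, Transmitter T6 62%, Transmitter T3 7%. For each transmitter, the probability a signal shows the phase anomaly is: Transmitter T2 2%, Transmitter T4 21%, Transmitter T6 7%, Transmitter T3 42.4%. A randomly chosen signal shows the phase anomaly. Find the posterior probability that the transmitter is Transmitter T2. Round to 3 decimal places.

0.049

Prior × likelihood for each hypothesis:
  Transmitter T2: 0.23 × 0.02 = 0.0046
  Transmitter T4: 0.08 × 0.21 = 0.0168
  Transmitter T6: 0.62 × 0.07 = 0.0434
  Transmitter T3: 0.07 × 0.424 = 0.02968
Normalizing constant = 0.09448.
P(Transmitter T2 | evidence) = 0.0046 / 0.09448 ≈ 0.049.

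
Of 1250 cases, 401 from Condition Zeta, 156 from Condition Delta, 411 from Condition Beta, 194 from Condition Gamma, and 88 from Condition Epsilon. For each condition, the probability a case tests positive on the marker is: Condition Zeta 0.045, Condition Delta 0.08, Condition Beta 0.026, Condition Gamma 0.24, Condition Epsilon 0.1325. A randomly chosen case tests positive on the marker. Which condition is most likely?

Unnormalized posteriors (prior × likelihood):
  Condition Zeta: 0.3208 × 0.045 = 0.014436
  Condition Delta: 0.1248 × 0.08 = 0.009984
  Condition Beta: 0.3288 × 0.026 = 0.0085488
  Condition Gamma: 0.1552 × 0.24 = 0.037248
  Condition Epsilon: 0.0704 × 0.1325 = 0.009328
Normalizing constant = 0.0795448.
Largest term belongs to Condition Gamma, so Condition Gamma is most probable.

Condition Gamma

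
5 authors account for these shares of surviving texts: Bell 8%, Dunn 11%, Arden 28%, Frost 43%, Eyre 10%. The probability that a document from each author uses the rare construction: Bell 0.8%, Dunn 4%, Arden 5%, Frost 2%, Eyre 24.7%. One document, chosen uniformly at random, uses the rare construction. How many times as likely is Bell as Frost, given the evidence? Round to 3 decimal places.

0.074

Unnormalized posteriors (prior × likelihood):
  Bell: 0.08 × 0.008 = 0.00064
  Dunn: 0.11 × 0.04 = 0.0044
  Arden: 0.28 × 0.05 = 0.014
  Frost: 0.43 × 0.02 = 0.0086
  Eyre: 0.1 × 0.247 = 0.0247
Sum = 0.05234.
The ratio is 0.00064 / 0.0086 (the normalizer cancels) = 0.074.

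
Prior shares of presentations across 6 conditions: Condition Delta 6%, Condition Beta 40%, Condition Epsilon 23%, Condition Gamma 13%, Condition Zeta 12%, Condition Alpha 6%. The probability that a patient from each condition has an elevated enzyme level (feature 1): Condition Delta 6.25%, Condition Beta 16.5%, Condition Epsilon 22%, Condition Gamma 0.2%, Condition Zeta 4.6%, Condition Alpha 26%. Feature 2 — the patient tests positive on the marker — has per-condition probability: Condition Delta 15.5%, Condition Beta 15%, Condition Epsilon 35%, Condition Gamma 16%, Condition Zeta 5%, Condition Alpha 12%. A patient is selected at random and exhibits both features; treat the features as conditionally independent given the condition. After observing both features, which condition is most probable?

Prior × likelihood for each hypothesis:
  Condition Delta: 0.06 × 0.0625 × 0.155 = 0.00058125
  Condition Beta: 0.4 × 0.165 × 0.15 = 0.0099
  Condition Epsilon: 0.23 × 0.22 × 0.35 = 0.01771
  Condition Gamma: 0.13 × 0.002 × 0.16 = 0.0000416
  Condition Zeta: 0.12 × 0.046 × 0.05 = 0.000276
  Condition Alpha: 0.06 × 0.26 × 0.12 = 0.001872
Sum = 0.03038085.
Largest term belongs to Condition Epsilon, so Condition Epsilon is most probable.

Condition Epsilon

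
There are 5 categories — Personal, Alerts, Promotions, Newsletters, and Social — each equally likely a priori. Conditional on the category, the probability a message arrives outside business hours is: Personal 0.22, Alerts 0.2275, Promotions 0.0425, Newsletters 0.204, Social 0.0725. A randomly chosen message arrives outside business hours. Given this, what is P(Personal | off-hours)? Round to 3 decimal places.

Since the prior is uniform, the posterior is proportional to the likelihood:
  Personal: 0.22
  Alerts: 0.2275
  Promotions: 0.0425
  Newsletters: 0.204
  Social: 0.0725
Total = 0.7665.
P(Personal | evidence) = 0.22 / 0.7665 ≈ 0.287.

0.287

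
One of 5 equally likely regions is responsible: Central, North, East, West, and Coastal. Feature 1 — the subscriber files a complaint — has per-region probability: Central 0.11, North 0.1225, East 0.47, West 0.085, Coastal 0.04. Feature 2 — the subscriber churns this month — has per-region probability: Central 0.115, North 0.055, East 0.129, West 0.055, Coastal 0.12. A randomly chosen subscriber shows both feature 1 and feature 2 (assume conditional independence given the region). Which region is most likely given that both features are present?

East

Since the prior is uniform, the posterior is proportional to the likelihood:
  Central: 0.11 × 0.115 = 0.01265
  North: 0.1225 × 0.055 = 0.0067375
  East: 0.47 × 0.129 = 0.06063
  West: 0.085 × 0.055 = 0.004675
  Coastal: 0.04 × 0.12 = 0.0048
Sum = 0.0894925.
Largest term belongs to East, so East is most probable.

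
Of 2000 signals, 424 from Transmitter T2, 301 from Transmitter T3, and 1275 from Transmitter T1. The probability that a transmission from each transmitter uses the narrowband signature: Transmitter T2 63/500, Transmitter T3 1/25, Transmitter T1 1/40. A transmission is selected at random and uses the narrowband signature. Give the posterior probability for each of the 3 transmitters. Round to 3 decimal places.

By Bayes' rule, posterior ∝ prior × likelihood:
  Transmitter T2: 0.212 × 0.126 = 0.026712
  Transmitter T3: 0.1505 × 0.04 = 0.00602
  Transmitter T1: 0.6375 × 0.025 = 0.0159375
Normalizing constant = 0.0486695.
P(Transmitter T2 | narrowband) = 0.026712/0.0486695 ≈ 0.549
P(Transmitter T3 | narrowband) = 0.00602/0.0486695 ≈ 0.124
P(Transmitter T1 | narrowband) = 0.0159375/0.0486695 ≈ 0.327
(Check: 0.549+0.124+0.327 = 1.000.)

Transmitter T2 0.549, Transmitter T3 0.124, Transmitter T1 0.327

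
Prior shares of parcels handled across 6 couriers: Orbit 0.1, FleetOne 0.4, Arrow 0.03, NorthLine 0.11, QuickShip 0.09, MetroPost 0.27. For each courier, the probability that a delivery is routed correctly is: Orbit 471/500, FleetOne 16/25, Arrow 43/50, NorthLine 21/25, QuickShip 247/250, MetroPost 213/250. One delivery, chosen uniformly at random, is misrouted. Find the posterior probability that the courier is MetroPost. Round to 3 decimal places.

Taking complements, P(misrouted | each) = Orbit 0.058, FleetOne 0.36, Arrow 0.14, NorthLine 0.16, QuickShip 0.012, MetroPost 0.148.
By Bayes' rule, posterior ∝ prior × likelihood:
  Orbit: 0.1 × 0.058 = 0.0058
  FleetOne: 0.4 × 0.36 = 0.144
  Arrow: 0.03 × 0.14 = 0.0042
  NorthLine: 0.11 × 0.16 = 0.0176
  QuickShip: 0.09 × 0.012 = 0.00108
  MetroPost: 0.27 × 0.148 = 0.03996
Sum = 0.21264.
P(MetroPost | evidence) = 0.03996 / 0.21264 ≈ 0.188.

0.188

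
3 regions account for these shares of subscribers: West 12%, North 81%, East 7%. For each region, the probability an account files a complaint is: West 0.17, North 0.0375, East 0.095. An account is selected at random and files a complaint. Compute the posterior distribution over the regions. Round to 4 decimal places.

West 0.3552, North 0.5290, East 0.1158

Prior × likelihood for each hypothesis:
  West: 0.12 × 0.17 = 0.0204
  North: 0.81 × 0.0375 = 0.030375
  East: 0.07 × 0.095 = 0.00665
Sum = 0.057425.
P(West | complaint) = 0.0204/0.057425 ≈ 0.3552
P(North | complaint) = 0.030375/0.057425 ≈ 0.5290
P(East | complaint) = 0.00665/0.057425 ≈ 0.1158
(Check: 0.3552+0.5290+0.1158 = 1.0000.)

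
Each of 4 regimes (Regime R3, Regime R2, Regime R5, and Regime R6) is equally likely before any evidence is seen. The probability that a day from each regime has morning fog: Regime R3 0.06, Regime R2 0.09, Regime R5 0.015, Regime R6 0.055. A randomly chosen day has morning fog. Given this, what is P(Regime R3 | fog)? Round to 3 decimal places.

Since the prior is uniform, the posterior is proportional to the likelihood:
  Regime R3: 0.06
  Regime R2: 0.09
  Regime R5: 0.015
  Regime R6: 0.055
Sum = 0.22.
P(Regime R3 | evidence) = 0.06 / 0.22 ≈ 0.273.

0.273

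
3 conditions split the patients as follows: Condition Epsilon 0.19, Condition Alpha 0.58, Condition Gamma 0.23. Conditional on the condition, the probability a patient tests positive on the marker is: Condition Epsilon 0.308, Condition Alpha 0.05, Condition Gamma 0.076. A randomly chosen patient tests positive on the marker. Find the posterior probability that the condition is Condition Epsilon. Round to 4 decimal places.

0.5573

Compute prior × likelihood for every hypothesis:
  Condition Epsilon: 0.19 × 0.308 = 0.05852
  Condition Alpha: 0.58 × 0.05 = 0.029
  Condition Gamma: 0.23 × 0.076 = 0.01748
Total = 0.105.
P(Condition Epsilon | evidence) = 0.05852 / 0.105 ≈ 0.5573.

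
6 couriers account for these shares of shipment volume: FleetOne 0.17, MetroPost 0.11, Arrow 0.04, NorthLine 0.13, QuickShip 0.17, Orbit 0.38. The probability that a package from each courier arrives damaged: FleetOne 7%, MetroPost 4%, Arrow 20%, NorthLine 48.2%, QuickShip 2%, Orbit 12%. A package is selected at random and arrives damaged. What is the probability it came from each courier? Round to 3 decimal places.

FleetOne 0.088, MetroPost 0.032, Arrow 0.059, NorthLine 0.461, QuickShip 0.025, Orbit 0.335

By Bayes' rule, posterior ∝ prior × likelihood:
  FleetOne: 0.17 × 0.07 = 0.0119
  MetroPost: 0.11 × 0.04 = 0.0044
  Arrow: 0.04 × 0.2 = 0.008
  NorthLine: 0.13 × 0.482 = 0.06266
  QuickShip: 0.17 × 0.02 = 0.0034
  Orbit: 0.38 × 0.12 = 0.0456
Normalizing constant = 0.13596.
P(FleetOne | damaged) = 0.0119/0.13596 ≈ 0.088
P(MetroPost | damaged) = 0.0044/0.13596 ≈ 0.032
P(Arrow | damaged) = 0.008/0.13596 ≈ 0.059
P(NorthLine | damaged) = 0.06266/0.13596 ≈ 0.461
P(QuickShip | damaged) = 0.0034/0.13596 ≈ 0.025
P(Orbit | damaged) = 0.0456/0.13596 ≈ 0.335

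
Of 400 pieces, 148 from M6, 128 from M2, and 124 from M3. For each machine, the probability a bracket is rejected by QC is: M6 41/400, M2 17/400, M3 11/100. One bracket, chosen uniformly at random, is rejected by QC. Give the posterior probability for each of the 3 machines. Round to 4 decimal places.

M6 0.4429, M2 0.1588, M3 0.3982

Unnormalized posteriors (prior × likelihood):
  M6: 0.37 × 0.1025 = 0.037925
  M2: 0.32 × 0.0425 = 0.0136
  M3: 0.31 × 0.11 = 0.0341
Normalizing constant = 0.085625.
P(M6 | rejected) = 0.037925/0.085625 ≈ 0.4429
P(M2 | rejected) = 0.0136/0.085625 ≈ 0.1588
P(M3 | rejected) = 0.0341/0.085625 ≈ 0.3982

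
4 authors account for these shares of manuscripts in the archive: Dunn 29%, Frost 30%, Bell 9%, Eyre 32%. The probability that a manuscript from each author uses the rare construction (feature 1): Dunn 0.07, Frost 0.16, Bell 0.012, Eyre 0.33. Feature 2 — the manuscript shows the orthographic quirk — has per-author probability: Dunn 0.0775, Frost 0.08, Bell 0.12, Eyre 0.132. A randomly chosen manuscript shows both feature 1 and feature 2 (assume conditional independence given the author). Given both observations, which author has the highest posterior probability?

Eyre

By Bayes' rule, posterior ∝ prior × likelihood:
  Dunn: 0.29 × 0.07 × 0.0775 = 0.00157325
  Frost: 0.3 × 0.16 × 0.08 = 0.00384
  Bell: 0.09 × 0.012 × 0.12 = 0.0001296
  Eyre: 0.32 × 0.33 × 0.132 = 0.0139392
Total = 0.01948205.
Largest term belongs to Eyre, so Eyre is most probable.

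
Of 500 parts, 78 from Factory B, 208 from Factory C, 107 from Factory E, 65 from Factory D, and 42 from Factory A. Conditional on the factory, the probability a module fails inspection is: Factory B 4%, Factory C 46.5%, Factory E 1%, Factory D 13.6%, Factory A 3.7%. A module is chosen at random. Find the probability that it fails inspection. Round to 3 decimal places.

By Bayes' rule, posterior ∝ prior × likelihood:
  Factory B: 0.156 × 0.04 = 0.00624
  Factory C: 0.416 × 0.465 = 0.19344
  Factory E: 0.214 × 0.01 = 0.00214
  Factory D: 0.13 × 0.136 = 0.01768
  Factory A: 0.084 × 0.037 = 0.003108
P(nonconforming) = 0.00624 + 0.19344 + 0.00214 + 0.01768 + 0.003108 = 0.222608 → 0.223.

0.223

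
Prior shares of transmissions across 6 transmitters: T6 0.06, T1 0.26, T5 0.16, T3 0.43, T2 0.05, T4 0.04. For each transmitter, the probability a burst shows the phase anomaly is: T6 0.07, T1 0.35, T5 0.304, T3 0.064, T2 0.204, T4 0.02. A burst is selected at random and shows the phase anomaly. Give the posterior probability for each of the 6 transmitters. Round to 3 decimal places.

Prior × likelihood for each hypothesis:
  T6: 0.06 × 0.07 = 0.0042
  T1: 0.26 × 0.35 = 0.091
  T5: 0.16 × 0.304 = 0.04864
  T3: 0.43 × 0.064 = 0.02752
  T2: 0.05 × 0.204 = 0.0102
  T4: 0.04 × 0.02 = 0.0008
Normalizing constant = 0.18236.
P(T6 | anomaly) = 0.0042/0.18236 ≈ 0.023
P(T1 | anomaly) = 0.091/0.18236 ≈ 0.499
P(T5 | anomaly) = 0.04864/0.18236 ≈ 0.267
P(T3 | anomaly) = 0.02752/0.18236 ≈ 0.151
P(T2 | anomaly) = 0.0102/0.18236 ≈ 0.056
P(T4 | anomaly) = 0.0008/0.18236 ≈ 0.004

T6 0.023, T1 0.499, T5 0.267, T3 0.151, T2 0.056, T4 0.004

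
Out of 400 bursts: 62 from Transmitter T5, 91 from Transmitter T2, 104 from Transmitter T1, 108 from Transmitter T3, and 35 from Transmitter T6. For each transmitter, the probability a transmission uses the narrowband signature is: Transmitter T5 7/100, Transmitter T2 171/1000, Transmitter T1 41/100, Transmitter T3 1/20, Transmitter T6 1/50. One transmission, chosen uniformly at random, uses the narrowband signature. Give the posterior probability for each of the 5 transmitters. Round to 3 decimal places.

Transmitter T5 0.063, Transmitter T2 0.227, Transmitter T1 0.621, Transmitter T3 0.079, Transmitter T6 0.010

Unnormalized posteriors (prior × likelihood):
  Transmitter T5: 0.155 × 0.07 = 0.01085
  Transmitter T2: 0.2275 × 0.171 = 0.0389025
  Transmitter T1: 0.26 × 0.41 = 0.1066
  Transmitter T3: 0.27 × 0.05 = 0.0135
  Transmitter T6: 0.0875 × 0.02 = 0.00175
Sum = 0.1716025.
P(Transmitter T5 | narrowband) = 0.01085/0.1716025 ≈ 0.063
P(Transmitter T2 | narrowband) = 0.0389025/0.1716025 ≈ 0.227
P(Transmitter T1 | narrowband) = 0.1066/0.1716025 ≈ 0.621
P(Transmitter T3 | narrowband) = 0.0135/0.1716025 ≈ 0.079
P(Transmitter T6 | narrowband) = 0.00175/0.1716025 ≈ 0.010
(Check: 0.063+0.227+0.621+0.079+0.010 = 1.000.)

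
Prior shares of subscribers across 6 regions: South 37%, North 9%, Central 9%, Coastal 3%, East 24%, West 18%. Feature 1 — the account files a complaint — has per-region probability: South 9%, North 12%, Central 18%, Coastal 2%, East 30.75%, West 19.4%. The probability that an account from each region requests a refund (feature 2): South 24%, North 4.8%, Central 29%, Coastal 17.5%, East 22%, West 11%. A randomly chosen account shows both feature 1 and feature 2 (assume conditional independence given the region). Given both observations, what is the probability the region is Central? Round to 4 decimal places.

Unnormalized posteriors (prior × likelihood):
  South: 0.37 × 0.09 × 0.24 = 0.007992
  North: 0.09 × 0.12 × 0.048 = 0.0005184
  Central: 0.09 × 0.18 × 0.29 = 0.004698
  Coastal: 0.03 × 0.02 × 0.175 = 0.000105
  East: 0.24 × 0.3075 × 0.22 = 0.016236
  West: 0.18 × 0.194 × 0.11 = 0.0038412
Normalizing constant = 0.0333906.
P(Central | evidence) = 0.004698 / 0.0333906 ≈ 0.1407.

0.1407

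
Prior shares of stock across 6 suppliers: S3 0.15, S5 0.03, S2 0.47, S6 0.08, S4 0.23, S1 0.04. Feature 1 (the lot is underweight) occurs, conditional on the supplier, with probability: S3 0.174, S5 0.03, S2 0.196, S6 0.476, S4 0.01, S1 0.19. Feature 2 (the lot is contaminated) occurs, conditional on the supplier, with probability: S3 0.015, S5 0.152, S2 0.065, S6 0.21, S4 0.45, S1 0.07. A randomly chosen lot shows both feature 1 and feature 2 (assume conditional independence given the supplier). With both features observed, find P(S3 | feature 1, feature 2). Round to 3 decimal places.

0.024

Unnormalized posteriors (prior × likelihood):
  S3: 0.15 × 0.174 × 0.015 = 0.0003915
  S5: 0.03 × 0.03 × 0.152 = 0.0001368
  S2: 0.47 × 0.196 × 0.065 = 0.0059878
  S6: 0.08 × 0.476 × 0.21 = 0.0079968
  S4: 0.23 × 0.01 × 0.45 = 0.001035
  S1: 0.04 × 0.19 × 0.07 = 0.000532
Sum = 0.0160799.
P(S3 | evidence) = 0.0003915 / 0.0160799 ≈ 0.024.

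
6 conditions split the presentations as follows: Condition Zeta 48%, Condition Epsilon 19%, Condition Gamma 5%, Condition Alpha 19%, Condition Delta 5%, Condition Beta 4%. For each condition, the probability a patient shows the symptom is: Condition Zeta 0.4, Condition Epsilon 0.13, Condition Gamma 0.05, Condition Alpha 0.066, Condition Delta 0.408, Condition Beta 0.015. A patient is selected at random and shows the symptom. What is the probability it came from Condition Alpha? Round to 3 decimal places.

0.050

Unnormalized posteriors (prior × likelihood):
  Condition Zeta: 0.48 × 0.4 = 0.192
  Condition Epsilon: 0.19 × 0.13 = 0.0247
  Condition Gamma: 0.05 × 0.05 = 0.0025
  Condition Alpha: 0.19 × 0.066 = 0.01254
  Condition Delta: 0.05 × 0.408 = 0.0204
  Condition Beta: 0.04 × 0.015 = 0.0006
Sum = 0.25274.
P(Condition Alpha | evidence) = 0.01254 / 0.25274 ≈ 0.050.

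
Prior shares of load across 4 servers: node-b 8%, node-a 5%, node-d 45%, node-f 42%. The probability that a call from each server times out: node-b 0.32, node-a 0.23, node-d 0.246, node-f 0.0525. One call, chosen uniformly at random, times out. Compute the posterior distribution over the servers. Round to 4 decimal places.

node-b 0.1507, node-a 0.0677, node-d 0.6518, node-f 0.1298

Prior × likelihood for each hypothesis:
  node-b: 0.08 × 0.32 = 0.0256
  node-a: 0.05 × 0.23 = 0.0115
  node-d: 0.45 × 0.246 = 0.1107
  node-f: 0.42 × 0.0525 = 0.02205
Total = 0.16985.
P(node-b | timeout) = 0.0256/0.16985 ≈ 0.1507
P(node-a | timeout) = 0.0115/0.16985 ≈ 0.0677
P(node-d | timeout) = 0.1107/0.16985 ≈ 0.6518
P(node-f | timeout) = 0.02205/0.16985 ≈ 0.1298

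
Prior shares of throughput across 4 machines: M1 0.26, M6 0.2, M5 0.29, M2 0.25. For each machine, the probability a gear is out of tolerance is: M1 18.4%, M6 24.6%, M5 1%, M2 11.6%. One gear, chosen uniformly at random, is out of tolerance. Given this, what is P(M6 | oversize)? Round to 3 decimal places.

Unnormalized posteriors (prior × likelihood):
  M1: 0.26 × 0.184 = 0.04784
  M6: 0.2 × 0.246 = 0.0492
  M5: 0.29 × 0.01 = 0.0029
  M2: 0.25 × 0.116 = 0.029
Normalizing constant = 0.12894.
P(M6 | evidence) = 0.0492 / 0.12894 ≈ 0.382.

0.382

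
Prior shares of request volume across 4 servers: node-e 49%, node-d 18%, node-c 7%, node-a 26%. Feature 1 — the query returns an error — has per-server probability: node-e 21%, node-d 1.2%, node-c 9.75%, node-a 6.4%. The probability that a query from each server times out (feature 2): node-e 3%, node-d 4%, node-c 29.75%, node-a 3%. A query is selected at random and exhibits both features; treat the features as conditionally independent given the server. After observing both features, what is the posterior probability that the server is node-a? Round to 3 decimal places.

0.088

Unnormalized posteriors (prior × likelihood):
  node-e: 0.49 × 0.21 × 0.03 = 0.003087
  node-d: 0.18 × 0.012 × 0.04 = 0.0000864
  node-c: 0.07 × 0.0975 × 0.2975 = 0.0020304375
  node-a: 0.26 × 0.064 × 0.03 = 0.0004992
Normalizing constant = 0.0057030375.
P(node-a | evidence) = 0.0004992 / 0.0057030375 ≈ 0.088.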